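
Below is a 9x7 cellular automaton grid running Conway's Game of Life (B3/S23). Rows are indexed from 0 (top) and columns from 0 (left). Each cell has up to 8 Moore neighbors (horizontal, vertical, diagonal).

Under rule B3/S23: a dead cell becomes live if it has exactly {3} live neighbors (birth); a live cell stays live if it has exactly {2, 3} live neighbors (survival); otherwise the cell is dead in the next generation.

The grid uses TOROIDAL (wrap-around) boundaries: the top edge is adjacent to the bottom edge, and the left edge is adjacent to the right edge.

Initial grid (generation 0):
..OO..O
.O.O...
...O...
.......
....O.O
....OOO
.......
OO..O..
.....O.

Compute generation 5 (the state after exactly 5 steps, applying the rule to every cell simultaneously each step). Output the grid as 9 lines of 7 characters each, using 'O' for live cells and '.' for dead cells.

Answer: .......
.......
.......
.......
.....OO
O....O.
OO..OO.
......O
.......

Derivation:
Simulating step by step:
Generation 0 (given above): 15 live cells
Generation 1: 20 live cells
..OOO..
...OO..
..O....
.......
....O.O
....O.O
O...O.O
.......
OOOOOOO
Generation 2: 14 live cells
O.....O
....O..
...O...
.......
.......
...OO.O
O.....O
..O....
OO...OO
Generation 3: 11 live cells
.O.....
.......
.......
.......
.......
O....OO
O..O.OO
.....O.
.O...O.
Generation 4: 7 live cells
.......
.......
.......
.......
......O
O...OO.
O......
O....O.
.......
Generation 5: 9 live cells
(generation 5 grid is the final answer)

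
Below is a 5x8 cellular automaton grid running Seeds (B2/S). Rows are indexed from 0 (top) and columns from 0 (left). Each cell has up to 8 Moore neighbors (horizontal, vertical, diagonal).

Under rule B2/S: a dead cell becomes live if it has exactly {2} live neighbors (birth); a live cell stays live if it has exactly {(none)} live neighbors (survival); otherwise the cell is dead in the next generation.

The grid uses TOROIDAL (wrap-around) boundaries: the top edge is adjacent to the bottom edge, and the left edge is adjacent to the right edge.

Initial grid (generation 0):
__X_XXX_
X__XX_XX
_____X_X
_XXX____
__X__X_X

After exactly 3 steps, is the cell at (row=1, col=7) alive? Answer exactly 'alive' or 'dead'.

Answer: dead

Derivation:
Simulating step by step:
Generation 0 (given above): 17 live cells
Generation 1: 5 live cells
________
_XX_____
________
_____X_X
X_______
Generation 2: 10 live cells
X_X_____
________
XXX___X_
X_____X_
______XX
Generation 3: 6 live cells
_X____X_
___X____
_____X__
__X_____
_____X__

Cell (1,7) at generation 3: 0 -> dead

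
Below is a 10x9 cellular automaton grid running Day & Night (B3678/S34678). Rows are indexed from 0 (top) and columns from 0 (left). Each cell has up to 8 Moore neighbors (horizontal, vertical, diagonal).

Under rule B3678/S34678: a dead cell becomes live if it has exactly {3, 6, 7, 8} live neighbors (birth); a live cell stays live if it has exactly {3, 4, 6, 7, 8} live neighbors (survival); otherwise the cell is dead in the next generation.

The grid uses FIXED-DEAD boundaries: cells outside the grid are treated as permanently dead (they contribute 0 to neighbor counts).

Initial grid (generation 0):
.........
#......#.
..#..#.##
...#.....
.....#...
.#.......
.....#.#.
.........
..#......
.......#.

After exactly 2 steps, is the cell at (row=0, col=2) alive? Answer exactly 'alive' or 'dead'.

Simulating step by step:
Generation 0 (given above): 13 live cells
Generation 1: 6 live cells
.........
......#.#
......#..
....#.#..
.........
......#..
.........
.........
.........
.........
Generation 2: 3 live cells
.........
.......#.
.........
.....#...
.....#...
.........
.........
.........
.........
.........

Cell (0,2) at generation 2: 0 -> dead

Answer: dead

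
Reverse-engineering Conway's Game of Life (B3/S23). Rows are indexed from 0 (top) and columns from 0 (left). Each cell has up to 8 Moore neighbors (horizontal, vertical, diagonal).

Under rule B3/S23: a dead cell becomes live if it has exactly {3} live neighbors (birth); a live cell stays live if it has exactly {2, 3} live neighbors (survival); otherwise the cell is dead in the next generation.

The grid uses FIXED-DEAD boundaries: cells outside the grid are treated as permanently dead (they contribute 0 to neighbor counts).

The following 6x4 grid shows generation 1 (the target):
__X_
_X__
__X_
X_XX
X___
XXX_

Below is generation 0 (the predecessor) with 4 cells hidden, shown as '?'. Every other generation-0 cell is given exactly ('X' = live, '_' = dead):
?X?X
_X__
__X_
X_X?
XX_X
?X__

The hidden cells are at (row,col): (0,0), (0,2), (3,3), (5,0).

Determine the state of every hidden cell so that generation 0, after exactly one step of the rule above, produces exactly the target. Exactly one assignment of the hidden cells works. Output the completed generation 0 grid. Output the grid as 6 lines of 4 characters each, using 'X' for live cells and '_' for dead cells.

Hidden generation-0 cells (in order): (0,0), (0,2), (3,3), (5,0).
A hidden cell only influences target cells in its own 3x3 neighborhood. Try each of the 2^4 = 16 assignments, step the completed generation 0 forward once under B3/S23, and compare with the target:
  (0,0)=_ (0,2)=_ (3,3)=_ (5,0)=_ -> step reproduces the target at every cell -> ACCEPT
  (0,0)=_ (0,2)=_ (3,3)=_ (5,0)=X -> step gives (4,0)='_' but target has 'X' -> reject
  (0,0)=_ (0,2)=_ (3,3)=X (5,0)=_ -> step gives (2,3)='X' but target has '_' -> reject
  (0,0)=_ (0,2)=_ (3,3)=X (5,0)=X -> step gives (2,3)='X' but target has '_' -> reject
  (0,0)=_ (0,2)=X (3,3)=_ (5,0)=_ -> step gives (0,1)='X' but target has '_' -> reject
  (0,0)=_ (0,2)=X (3,3)=_ (5,0)=X -> step gives (0,1)='X' but target has '_' -> reject
  (0,0)=_ (0,2)=X (3,3)=X (5,0)=_ -> step gives (0,1)='X' but target has '_' -> reject
  (0,0)=_ (0,2)=X (3,3)=X (5,0)=X -> step gives (0,1)='X' but target has '_' -> reject
  (0,0)=X (0,2)=_ (3,3)=_ (5,0)=_ -> step gives (0,0)='X' but target has '_' -> reject
  (0,0)=X (0,2)=_ (3,3)=_ (5,0)=X -> step gives (0,0)='X' but target has '_' -> reject
  (0,0)=X (0,2)=_ (3,3)=X (5,0)=_ -> step gives (0,0)='X' but target has '_' -> reject
  (0,0)=X (0,2)=_ (3,3)=X (5,0)=X -> step gives (0,0)='X' but target has '_' -> reject
  (0,0)=X (0,2)=X (3,3)=_ (5,0)=_ -> step gives (0,0)='X' but target has '_' -> reject
  (0,0)=X (0,2)=X (3,3)=_ (5,0)=X -> step gives (0,0)='X' but target has '_' -> reject
  (0,0)=X (0,2)=X (3,3)=X (5,0)=_ -> step gives (0,0)='X' but target has '_' -> reject
  (0,0)=X (0,2)=X (3,3)=X (5,0)=X -> step gives (0,0)='X' but target has '_' -> reject
Unique solution: (0,0)=dead, (0,2)=dead, (3,3)=dead, (5,0)=dead.
Check: live-neighbor counts of every cell in the completed generation 0:
2130
2242
2422
2533
3441
3231
Applying B3/S23 to generation 0 with these counts gives:
__X_
_X__
__X_
X_XX
X___
XXX_
which matches the target exactly.

Answer: _X_X
_X__
__X_
X_X_
XX_X
_X__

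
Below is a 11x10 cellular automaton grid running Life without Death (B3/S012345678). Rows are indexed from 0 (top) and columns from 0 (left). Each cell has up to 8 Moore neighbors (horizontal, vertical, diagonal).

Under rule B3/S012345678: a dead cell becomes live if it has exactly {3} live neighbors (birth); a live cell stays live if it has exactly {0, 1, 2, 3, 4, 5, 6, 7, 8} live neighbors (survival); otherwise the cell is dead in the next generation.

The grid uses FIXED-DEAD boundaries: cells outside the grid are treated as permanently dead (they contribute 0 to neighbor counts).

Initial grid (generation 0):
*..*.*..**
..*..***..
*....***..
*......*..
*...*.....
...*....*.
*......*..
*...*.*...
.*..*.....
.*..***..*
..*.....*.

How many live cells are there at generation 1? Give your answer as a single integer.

Answer: 48

Derivation:
Simulating step by step:
Generation 0 (given above): 33 live cells
Generation 1: 48 live cells
*..***.***
.**..***..
**...****.
**...*.*..
*...*.....
...*....*.
*......*..
**..***...
**.**.*...
.******..*
..*..*..*.
Population at generation 1: 48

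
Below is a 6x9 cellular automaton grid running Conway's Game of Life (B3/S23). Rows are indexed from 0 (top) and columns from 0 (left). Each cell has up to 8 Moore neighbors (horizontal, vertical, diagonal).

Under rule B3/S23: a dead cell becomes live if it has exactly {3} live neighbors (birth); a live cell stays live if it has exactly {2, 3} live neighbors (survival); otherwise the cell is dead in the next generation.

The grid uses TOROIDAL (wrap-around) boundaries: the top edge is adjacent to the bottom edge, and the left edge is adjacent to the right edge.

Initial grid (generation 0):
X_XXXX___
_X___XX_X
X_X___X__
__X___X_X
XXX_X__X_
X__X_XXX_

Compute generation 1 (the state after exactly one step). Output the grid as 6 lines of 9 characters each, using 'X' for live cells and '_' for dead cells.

Answer: X_XX_____
______XXX
X_X___X_X
__X__XX_X
X_X_X____
X______X_

Derivation:
Simulating step by step:
Generation 0 (given above): 25 live cells
Generation 1: 19 live cells
(generation 1 grid is the final answer)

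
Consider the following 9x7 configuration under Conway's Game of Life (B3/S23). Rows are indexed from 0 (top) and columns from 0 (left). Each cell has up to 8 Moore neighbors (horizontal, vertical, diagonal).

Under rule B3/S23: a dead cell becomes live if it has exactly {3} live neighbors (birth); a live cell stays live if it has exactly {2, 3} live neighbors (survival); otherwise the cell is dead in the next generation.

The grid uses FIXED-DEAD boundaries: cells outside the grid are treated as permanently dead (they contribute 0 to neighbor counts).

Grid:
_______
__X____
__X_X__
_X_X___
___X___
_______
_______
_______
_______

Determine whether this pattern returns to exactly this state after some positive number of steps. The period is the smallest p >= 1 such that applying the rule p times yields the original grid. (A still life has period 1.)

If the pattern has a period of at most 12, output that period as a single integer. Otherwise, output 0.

Answer: 2

Derivation:
Simulating and comparing each generation to the original:
Gen 0 (original, given above): 6 live cells
Gen 1: 6 live cells, differs from original
Gen 2: 6 live cells, MATCHES original -> period = 2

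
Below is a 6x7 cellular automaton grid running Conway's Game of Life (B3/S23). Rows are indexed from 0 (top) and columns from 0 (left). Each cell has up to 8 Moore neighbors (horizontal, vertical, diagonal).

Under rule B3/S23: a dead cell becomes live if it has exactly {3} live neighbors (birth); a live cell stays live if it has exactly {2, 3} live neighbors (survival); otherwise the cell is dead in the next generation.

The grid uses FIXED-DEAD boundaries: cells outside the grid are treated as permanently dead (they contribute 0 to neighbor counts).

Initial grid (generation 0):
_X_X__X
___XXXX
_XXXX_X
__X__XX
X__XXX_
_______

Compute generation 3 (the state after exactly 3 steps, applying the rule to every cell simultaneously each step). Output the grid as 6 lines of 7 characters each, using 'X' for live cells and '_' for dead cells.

Answer: _______
_______
_______
___XX__
_______
___XXX_

Derivation:
Simulating step by step:
Generation 0 (given above): 19 live cells
Generation 1: 12 live cells
__XX__X
_X____X
_X_____
______X
___XXXX
____X__
Generation 2: 9 live cells
__X____
_X_____
_______
____X_X
___XX_X
___XX__
Generation 3: 5 live cells
(generation 3 grid is the final answer)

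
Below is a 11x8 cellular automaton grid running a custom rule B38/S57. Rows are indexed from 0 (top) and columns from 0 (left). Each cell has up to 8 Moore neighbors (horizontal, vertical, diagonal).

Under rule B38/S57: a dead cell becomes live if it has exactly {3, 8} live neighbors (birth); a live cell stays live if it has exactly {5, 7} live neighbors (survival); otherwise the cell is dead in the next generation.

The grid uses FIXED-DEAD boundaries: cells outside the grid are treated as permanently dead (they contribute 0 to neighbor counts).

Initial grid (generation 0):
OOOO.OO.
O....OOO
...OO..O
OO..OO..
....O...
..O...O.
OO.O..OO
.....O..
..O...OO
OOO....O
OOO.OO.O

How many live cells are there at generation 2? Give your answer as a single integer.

Simulating step by step:
Generation 0 (given above): 39 live cells
Generation 1: 19 live cells
....O..O
......O.
OO......
........
.O.O....
.O.O.O.O
..O..O..
.OO.....
........
.....O..
.O.O..O.
Generation 2: 8 live cells
........
........
........
OOO.....
....O...
......O.
...OO.O.
........
........
........
........
Population at generation 2: 8

Answer: 8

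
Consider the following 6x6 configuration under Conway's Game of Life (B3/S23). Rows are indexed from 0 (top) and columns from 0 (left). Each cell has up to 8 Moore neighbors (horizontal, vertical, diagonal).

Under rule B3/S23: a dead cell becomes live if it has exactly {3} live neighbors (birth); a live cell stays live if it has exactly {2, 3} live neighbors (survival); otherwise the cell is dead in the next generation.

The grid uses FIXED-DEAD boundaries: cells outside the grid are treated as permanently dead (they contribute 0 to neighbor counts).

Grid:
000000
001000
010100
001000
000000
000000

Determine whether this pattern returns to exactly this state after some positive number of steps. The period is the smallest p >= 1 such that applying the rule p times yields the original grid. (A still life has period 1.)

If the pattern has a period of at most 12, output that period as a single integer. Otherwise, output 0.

Answer: 1

Derivation:
Simulating and comparing each generation to the original:
Gen 0 (original, given above): 4 live cells
Gen 1: 4 live cells, MATCHES original -> period = 1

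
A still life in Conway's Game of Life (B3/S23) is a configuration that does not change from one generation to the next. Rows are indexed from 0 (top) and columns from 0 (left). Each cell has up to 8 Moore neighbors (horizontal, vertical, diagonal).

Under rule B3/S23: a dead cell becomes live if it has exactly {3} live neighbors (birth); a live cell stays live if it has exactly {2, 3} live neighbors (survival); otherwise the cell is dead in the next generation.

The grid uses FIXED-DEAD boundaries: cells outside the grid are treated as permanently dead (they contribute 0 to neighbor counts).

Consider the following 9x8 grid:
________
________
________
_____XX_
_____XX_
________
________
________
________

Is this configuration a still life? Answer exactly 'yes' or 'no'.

Compute generation 1 and compare to generation 0 (given above):
Generation 1:
________
________
________
_____XX_
_____XX_
________
________
________
________
The grids are IDENTICAL -> still life.

Answer: yes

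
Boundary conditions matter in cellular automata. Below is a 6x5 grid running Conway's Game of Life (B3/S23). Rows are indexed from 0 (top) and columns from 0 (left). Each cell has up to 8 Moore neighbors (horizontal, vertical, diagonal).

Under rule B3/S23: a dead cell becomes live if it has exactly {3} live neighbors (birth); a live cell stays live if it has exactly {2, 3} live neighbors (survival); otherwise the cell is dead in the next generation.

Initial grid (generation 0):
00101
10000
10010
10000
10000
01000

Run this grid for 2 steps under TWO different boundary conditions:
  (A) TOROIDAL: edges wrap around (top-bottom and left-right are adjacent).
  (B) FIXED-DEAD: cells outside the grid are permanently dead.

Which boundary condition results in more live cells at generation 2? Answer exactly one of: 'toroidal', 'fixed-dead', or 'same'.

Answer: same

Derivation:
Under TOROIDAL boundary, generation 2:
00000
00000
00000
00101
00101
00101
Population = 6

Under FIXED-DEAD boundary, generation 2:
00000
11100
00000
00100
11000
00000
Population = 6

Comparison: toroidal=6, fixed-dead=6 -> same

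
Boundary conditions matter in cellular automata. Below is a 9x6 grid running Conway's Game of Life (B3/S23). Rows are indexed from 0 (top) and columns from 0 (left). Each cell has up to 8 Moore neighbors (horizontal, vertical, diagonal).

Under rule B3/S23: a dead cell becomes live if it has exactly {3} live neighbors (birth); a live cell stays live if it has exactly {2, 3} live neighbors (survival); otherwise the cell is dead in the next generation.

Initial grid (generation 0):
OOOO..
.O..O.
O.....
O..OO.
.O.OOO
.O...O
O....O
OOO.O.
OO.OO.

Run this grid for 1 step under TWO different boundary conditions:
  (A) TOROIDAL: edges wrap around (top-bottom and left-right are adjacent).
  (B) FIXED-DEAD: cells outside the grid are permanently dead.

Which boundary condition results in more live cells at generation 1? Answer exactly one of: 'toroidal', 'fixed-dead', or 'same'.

Under TOROIDAL boundary, generation 1:
......
...O.O
OO.OO.
OOOO..
.O.O..
.OO...
..O.O.
..O.O.
....O.
Population = 19

Under FIXED-DEAD boundary, generation 1:
OOOO..
...O..
OO.OO.
OOOO.O
OO.O.O
OOO..O
O.O.OO
..O.OO
O..OO.
Population = 32

Comparison: toroidal=19, fixed-dead=32 -> fixed-dead

Answer: fixed-dead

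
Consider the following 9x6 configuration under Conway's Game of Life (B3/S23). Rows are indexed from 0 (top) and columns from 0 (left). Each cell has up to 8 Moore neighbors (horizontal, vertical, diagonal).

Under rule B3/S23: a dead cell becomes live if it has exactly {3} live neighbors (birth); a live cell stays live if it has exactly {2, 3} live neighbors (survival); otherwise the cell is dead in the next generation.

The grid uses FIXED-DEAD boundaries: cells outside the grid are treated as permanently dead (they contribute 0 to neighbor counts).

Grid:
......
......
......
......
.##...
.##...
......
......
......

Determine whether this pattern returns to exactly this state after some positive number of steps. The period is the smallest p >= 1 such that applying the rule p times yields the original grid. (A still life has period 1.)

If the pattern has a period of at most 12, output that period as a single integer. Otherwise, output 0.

Answer: 1

Derivation:
Simulating and comparing each generation to the original:
Gen 0 (original, given above): 4 live cells
Gen 1: 4 live cells, MATCHES original -> period = 1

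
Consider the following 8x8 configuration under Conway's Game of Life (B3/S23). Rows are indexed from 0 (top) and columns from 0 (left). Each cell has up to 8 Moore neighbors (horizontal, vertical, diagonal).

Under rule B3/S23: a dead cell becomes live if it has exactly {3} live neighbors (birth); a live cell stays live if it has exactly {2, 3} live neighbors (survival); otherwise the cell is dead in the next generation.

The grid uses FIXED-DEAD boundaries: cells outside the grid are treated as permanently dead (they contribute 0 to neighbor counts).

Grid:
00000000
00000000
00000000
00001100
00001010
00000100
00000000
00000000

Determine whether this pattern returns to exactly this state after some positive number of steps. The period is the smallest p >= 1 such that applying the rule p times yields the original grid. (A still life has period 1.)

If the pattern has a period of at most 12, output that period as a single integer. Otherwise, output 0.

Simulating and comparing each generation to the original:
Gen 0 (original, given above): 5 live cells
Gen 1: 5 live cells, MATCHES original -> period = 1

Answer: 1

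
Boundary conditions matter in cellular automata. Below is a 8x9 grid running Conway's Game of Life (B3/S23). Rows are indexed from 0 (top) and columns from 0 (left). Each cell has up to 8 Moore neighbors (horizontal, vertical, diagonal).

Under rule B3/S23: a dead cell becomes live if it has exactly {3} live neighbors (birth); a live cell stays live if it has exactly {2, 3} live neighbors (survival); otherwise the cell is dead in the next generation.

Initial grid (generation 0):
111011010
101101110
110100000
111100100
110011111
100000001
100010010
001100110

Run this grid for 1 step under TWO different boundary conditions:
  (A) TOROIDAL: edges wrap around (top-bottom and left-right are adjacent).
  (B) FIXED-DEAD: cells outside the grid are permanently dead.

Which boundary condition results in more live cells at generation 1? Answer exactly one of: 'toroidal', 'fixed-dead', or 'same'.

Under TOROIDAL boundary, generation 1:
100000000
000001010
000001010
000100100
000111100
000010000
110100110
101000010
Population = 20

Under FIXED-DEAD boundary, generation 1:
101011010
000001010
000001010
000100100
000111101
100010001
010100111
000100110
Population = 27

Comparison: toroidal=20, fixed-dead=27 -> fixed-dead

Answer: fixed-dead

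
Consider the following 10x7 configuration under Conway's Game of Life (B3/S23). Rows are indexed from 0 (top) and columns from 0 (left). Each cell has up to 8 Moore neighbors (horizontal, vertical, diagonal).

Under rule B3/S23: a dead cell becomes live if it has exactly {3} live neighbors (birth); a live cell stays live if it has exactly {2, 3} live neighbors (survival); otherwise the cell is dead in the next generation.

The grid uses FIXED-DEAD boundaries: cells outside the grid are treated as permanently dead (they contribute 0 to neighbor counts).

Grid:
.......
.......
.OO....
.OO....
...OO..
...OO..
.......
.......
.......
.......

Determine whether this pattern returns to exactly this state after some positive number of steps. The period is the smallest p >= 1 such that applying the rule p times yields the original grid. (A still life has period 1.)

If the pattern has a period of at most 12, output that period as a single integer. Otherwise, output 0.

Simulating and comparing each generation to the original:
Gen 0 (original, given above): 8 live cells
Gen 1: 6 live cells, differs from original
Gen 2: 8 live cells, MATCHES original -> period = 2

Answer: 2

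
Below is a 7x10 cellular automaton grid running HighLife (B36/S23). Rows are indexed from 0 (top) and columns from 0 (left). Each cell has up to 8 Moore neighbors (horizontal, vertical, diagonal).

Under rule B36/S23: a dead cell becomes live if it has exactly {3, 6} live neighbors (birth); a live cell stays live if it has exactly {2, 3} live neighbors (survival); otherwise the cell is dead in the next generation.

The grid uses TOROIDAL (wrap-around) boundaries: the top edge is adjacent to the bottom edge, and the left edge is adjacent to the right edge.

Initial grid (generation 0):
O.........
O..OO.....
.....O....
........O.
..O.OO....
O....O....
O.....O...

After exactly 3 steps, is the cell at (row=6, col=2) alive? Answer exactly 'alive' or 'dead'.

Answer: alive

Derivation:
Simulating step by step:
Generation 0 (given above): 13 live cells
Generation 1: 16 live cells
OO.......O
....O.....
....O.....
....OO....
....OO....
.O..OOO...
OO.......O
Generation 2: 13 live cells
.O.......O
O.........
...OO.....
...O......
...O......
.O..O.O...
..O..O...O
Generation 3: 17 live cells
.O.......O
O.........
...OO.....
..OO......
..OOO.....
..OOOO....
.OO..O....

Cell (6,2) at generation 3: 1 -> alive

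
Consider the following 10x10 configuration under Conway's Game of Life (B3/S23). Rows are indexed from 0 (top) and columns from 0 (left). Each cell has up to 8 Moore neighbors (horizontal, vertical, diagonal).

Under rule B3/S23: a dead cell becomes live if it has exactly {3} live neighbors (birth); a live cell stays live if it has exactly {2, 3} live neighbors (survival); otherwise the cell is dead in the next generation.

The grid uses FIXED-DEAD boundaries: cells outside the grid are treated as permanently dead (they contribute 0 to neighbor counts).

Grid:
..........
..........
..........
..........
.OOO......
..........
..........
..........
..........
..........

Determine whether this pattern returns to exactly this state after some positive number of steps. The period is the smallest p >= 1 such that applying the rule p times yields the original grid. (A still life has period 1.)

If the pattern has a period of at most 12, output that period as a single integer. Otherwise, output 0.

Simulating and comparing each generation to the original:
Gen 0 (original, given above): 3 live cells
Gen 1: 3 live cells, differs from original
Gen 2: 3 live cells, MATCHES original -> period = 2

Answer: 2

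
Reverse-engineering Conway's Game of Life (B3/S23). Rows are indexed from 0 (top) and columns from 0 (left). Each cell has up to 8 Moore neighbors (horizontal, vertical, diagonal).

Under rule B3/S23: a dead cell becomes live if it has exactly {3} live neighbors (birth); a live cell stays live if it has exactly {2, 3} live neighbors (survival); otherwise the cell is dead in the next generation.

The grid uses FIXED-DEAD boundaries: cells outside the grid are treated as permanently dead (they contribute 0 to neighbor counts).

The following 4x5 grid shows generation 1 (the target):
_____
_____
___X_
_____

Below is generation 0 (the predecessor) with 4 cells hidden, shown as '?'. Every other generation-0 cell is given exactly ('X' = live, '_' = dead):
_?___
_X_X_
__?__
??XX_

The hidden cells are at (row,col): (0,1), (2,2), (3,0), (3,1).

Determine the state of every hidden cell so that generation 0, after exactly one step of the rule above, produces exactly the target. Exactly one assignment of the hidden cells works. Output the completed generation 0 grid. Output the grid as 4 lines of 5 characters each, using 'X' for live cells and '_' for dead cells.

Hidden generation-0 cells (in order): (0,1), (2,2), (3,0), (3,1).
A hidden cell only influences target cells in its own 3x3 neighborhood. Try each of the 2^4 = 16 assignments, step the completed generation 0 forward once under B3/S23, and compare with the target:
  (0,1)=_ (2,2)=_ (3,0)=_ (3,1)=_ -> step reproduces the target at every cell -> ACCEPT
  (0,1)=_ (2,2)=_ (3,0)=_ (3,1)=X -> step gives (2,1)='X' but target has '_' -> reject
  (0,1)=_ (2,2)=_ (3,0)=X (3,1)=_ -> step gives (2,1)='X' but target has '_' -> reject
  (0,1)=_ (2,2)=_ (3,0)=X (3,1)=X -> step gives (2,0)='X' but target has '_' -> reject
  (0,1)=_ (2,2)=X (3,0)=_ (3,1)=_ -> step gives (1,2)='X' but target has '_' -> reject
  (0,1)=_ (2,2)=X (3,0)=_ (3,1)=X -> step gives (1,2)='X' but target has '_' -> reject
  (0,1)=_ (2,2)=X (3,0)=X (3,1)=_ -> step gives (1,2)='X' but target has '_' -> reject
  (0,1)=_ (2,2)=X (3,0)=X (3,1)=X -> step gives (1,2)='X' but target has '_' -> reject
  (0,1)=X (2,2)=_ (3,0)=_ (3,1)=_ -> step gives (0,2)='X' but target has '_' -> reject
  (0,1)=X (2,2)=_ (3,0)=_ (3,1)=X -> step gives (0,2)='X' but target has '_' -> reject
  (0,1)=X (2,2)=_ (3,0)=X (3,1)=_ -> step gives (0,2)='X' but target has '_' -> reject
  (0,1)=X (2,2)=_ (3,0)=X (3,1)=X -> step gives (0,2)='X' but target has '_' -> reject
  (0,1)=X (2,2)=X (3,0)=_ (3,1)=_ -> step gives (0,2)='X' but target has '_' -> reject
  (0,1)=X (2,2)=X (3,0)=_ (3,1)=X -> step gives (0,2)='X' but target has '_' -> reject
  (0,1)=X (2,2)=X (3,0)=X (3,1)=_ -> step gives (0,2)='X' but target has '_' -> reject
  (0,1)=X (2,2)=X (3,0)=X (3,1)=X -> step gives (0,2)='X' but target has '_' -> reject
Unique solution: (0,1)=dead, (2,2)=dead, (3,0)=dead, (3,1)=dead.
Check: live-neighbor counts of every cell in the completed generation 0:
11211
10201
12432
01111
Applying B3/S23 to generation 0 with these counts gives:
_____
_____
___X_
_____
which matches the target exactly.

Answer: _____
_X_X_
_____
__XX_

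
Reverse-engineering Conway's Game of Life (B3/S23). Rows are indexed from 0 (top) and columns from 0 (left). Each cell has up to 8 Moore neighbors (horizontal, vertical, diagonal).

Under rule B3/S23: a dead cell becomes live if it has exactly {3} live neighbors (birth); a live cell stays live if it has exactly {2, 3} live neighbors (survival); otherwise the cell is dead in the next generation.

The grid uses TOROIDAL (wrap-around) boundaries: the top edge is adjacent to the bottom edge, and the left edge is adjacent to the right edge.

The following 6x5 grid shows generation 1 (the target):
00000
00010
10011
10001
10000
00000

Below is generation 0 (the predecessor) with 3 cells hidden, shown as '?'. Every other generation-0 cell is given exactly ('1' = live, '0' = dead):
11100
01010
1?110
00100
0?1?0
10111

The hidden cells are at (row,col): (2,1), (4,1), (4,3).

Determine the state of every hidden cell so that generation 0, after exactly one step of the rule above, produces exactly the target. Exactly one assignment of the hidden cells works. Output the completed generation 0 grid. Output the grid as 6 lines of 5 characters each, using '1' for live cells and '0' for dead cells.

Hidden generation-0 cells (in order): (2,1), (4,1), (4,3).
A hidden cell only influences target cells in its own 3x3 neighborhood. Try each of the 2^3 = 8 assignments, step the completed generation 0 forward once under B3/S23, and compare with the target:
  (2,1)=0 (4,1)=0 (4,3)=0 -> step gives (2,0)='0' but target has '1' -> reject
  (2,1)=0 (4,1)=0 (4,3)=1 -> step gives (2,0)='0' but target has '1' -> reject
  (2,1)=0 (4,1)=1 (4,3)=0 -> step gives (2,0)='0' but target has '1' -> reject
  (2,1)=0 (4,1)=1 (4,3)=1 -> step gives (2,0)='0' but target has '1' -> reject
  (2,1)=1 (4,1)=0 (4,3)=0 -> step gives (3,0)='0' but target has '1' -> reject
  (2,1)=1 (4,1)=0 (4,3)=1 -> step gives (3,0)='0' but target has '1' -> reject
  (2,1)=1 (4,1)=1 (4,3)=0 -> step gives (3,4)='0' but target has '1' -> reject
  (2,1)=1 (4,1)=1 (4,3)=1 -> step reproduces the target at every cell -> ACCEPT
Unique solution: (2,1)=live, (4,1)=live, (4,3)=live.
Check: live-neighbor counts of every cell in the completed generation 0:
45555
56734
24533
36653
34554
47654
Applying B3/S23 to generation 0 with these counts gives:
00000
00010
10011
10001
10000
00000
which matches the target exactly.

Answer: 11100
01010
11110
00100
01110
10111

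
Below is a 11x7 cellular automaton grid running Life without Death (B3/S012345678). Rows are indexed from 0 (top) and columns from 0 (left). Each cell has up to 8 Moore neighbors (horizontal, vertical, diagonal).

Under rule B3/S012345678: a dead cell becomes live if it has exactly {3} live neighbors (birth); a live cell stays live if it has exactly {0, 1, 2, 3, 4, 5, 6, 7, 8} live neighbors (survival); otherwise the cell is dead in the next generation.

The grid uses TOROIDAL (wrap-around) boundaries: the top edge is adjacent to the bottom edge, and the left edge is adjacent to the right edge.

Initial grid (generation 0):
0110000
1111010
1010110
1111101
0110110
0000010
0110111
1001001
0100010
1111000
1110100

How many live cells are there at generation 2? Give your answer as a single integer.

Simulating step by step:
Generation 0 (given above): 40 live cells
Generation 1: 48 live cells
0110101
1111010
1010110
1111101
0110110
1000010
0111111
1001001
0101110
1111101
1110100
Generation 2: 48 live cells
0110101
1111010
1010110
1111101
0110110
1000010
0111111
1001001
0101110
1111101
1110100
Population at generation 2: 48

Answer: 48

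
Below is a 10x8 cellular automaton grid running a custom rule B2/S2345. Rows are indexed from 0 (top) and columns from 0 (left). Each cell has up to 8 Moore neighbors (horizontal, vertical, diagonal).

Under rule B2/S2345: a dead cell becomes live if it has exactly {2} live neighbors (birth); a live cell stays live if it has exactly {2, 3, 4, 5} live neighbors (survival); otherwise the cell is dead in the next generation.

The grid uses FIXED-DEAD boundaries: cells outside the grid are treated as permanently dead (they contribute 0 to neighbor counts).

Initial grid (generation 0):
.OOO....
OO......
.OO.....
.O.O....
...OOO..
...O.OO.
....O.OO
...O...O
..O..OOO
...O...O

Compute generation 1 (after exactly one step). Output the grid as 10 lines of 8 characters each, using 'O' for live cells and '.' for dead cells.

Simulating step by step:
Generation 0 (given above): 26 live cells
Generation 1: 32 live cells
(generation 1 grid is the final answer)

Answer: .OO.....
OO......
.OOO....
OO.O.O..
...OOO..
..OO.OO.
..O.O.OO
..OO...O
..O...OO
..O.OO.O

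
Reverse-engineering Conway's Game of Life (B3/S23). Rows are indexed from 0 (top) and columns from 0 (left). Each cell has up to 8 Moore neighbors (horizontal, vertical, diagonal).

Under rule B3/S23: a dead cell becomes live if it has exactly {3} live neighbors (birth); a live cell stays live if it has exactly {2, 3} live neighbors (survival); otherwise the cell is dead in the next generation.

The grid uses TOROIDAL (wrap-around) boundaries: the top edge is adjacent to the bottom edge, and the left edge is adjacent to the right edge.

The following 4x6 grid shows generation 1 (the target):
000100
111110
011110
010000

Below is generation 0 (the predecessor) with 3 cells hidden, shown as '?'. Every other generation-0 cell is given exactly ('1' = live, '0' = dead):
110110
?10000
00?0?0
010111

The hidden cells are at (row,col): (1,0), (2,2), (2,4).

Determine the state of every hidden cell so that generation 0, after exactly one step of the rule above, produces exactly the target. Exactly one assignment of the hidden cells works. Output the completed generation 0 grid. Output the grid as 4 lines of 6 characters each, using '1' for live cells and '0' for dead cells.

Answer: 110110
110000
000010
010111

Derivation:
Hidden generation-0 cells (in order): (1,0), (2,2), (2,4).
A hidden cell only influences target cells in its own 3x3 neighborhood. Try each of the 2^3 = 8 assignments, step the completed generation 0 forward once under B3/S23, and compare with the target:
  (1,0)=0 (2,2)=0 (2,4)=0 -> step gives (0,1)='1' but target has '0' -> reject
  (1,0)=0 (2,2)=0 (2,4)=1 -> step gives (0,1)='1' but target has '0' -> reject
  (1,0)=0 (2,2)=1 (2,4)=0 -> step gives (0,1)='1' but target has '0' -> reject
  (1,0)=0 (2,2)=1 (2,4)=1 -> step gives (0,1)='1' but target has '0' -> reject
  (1,0)=1 (2,2)=0 (2,4)=0 -> step gives (1,3)='0' but target has '1' -> reject
  (1,0)=1 (2,2)=0 (2,4)=1 -> step reproduces the target at every cell -> ACCEPT
  (1,0)=1 (2,2)=1 (2,4)=0 -> step gives (1,1)='0' but target has '1' -> reject
  (1,0)=1 (2,2)=1 (2,4)=1 -> step gives (1,1)='0' but target has '1' -> reject
Unique solution: (1,0)=live, (2,2)=dead, (2,4)=live.
Check: live-neighbor counts of every cell in the completed generation 0:
545345
333334
433334
424454
Applying B3/S23 to generation 0 with these counts gives:
000100
111110
011110
010000
which matches the target exactly.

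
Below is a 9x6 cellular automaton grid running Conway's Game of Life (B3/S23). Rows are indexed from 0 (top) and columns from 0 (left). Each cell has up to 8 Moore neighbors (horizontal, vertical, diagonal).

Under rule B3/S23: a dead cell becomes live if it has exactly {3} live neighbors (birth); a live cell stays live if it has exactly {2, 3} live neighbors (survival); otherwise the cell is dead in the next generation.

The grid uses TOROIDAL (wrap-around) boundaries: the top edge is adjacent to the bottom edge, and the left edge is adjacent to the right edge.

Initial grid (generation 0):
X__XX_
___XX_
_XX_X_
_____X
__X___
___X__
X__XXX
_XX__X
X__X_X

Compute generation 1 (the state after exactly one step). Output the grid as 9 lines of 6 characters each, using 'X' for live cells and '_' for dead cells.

Answer: X_X___
_X____
__X_XX
_XXX__
______
__XX_X
XX_X_X
_XX___
___X__

Derivation:
Simulating step by step:
Generation 0 (given above): 21 live cells
Generation 1: 19 live cells
(generation 1 grid is the final answer)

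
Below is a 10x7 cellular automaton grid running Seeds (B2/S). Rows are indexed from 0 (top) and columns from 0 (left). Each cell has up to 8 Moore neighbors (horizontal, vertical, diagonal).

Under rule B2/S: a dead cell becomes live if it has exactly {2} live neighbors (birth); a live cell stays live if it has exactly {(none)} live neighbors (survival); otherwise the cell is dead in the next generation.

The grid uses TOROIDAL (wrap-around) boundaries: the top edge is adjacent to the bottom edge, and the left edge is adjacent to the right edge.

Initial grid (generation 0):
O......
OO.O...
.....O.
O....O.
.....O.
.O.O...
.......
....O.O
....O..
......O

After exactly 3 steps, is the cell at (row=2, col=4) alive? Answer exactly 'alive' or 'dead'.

Simulating step by step:
Generation 0 (given above): 14 live cells
Generation 1: 20 live cells
..O....
..O.O..
..O....
.......
OOO....
..O.O..
O.OOOO.
...O...
O..O..O
O....O.
Generation 2: 13 live cells
....OOO
.......
.O.....
O..O...
.......
.......
......O
.......
.OO..O.
..OOO..
Generation 3: 14 live cells
..O....
O...O.O
O.O....
.OO....
.......
.......
.......
OOO..OO
.......
O......

Cell (2,4) at generation 3: 0 -> dead

Answer: dead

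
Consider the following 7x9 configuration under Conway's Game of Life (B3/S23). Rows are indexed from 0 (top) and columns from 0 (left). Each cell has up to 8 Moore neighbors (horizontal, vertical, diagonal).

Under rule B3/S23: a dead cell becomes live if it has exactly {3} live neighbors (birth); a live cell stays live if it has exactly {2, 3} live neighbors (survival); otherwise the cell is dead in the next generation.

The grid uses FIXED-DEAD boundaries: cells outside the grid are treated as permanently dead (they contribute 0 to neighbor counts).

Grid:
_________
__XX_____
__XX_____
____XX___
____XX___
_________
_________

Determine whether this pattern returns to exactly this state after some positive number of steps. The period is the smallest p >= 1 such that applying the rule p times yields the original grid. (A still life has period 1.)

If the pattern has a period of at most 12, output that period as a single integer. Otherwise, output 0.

Answer: 2

Derivation:
Simulating and comparing each generation to the original:
Gen 0 (original, given above): 8 live cells
Gen 1: 6 live cells, differs from original
Gen 2: 8 live cells, MATCHES original -> period = 2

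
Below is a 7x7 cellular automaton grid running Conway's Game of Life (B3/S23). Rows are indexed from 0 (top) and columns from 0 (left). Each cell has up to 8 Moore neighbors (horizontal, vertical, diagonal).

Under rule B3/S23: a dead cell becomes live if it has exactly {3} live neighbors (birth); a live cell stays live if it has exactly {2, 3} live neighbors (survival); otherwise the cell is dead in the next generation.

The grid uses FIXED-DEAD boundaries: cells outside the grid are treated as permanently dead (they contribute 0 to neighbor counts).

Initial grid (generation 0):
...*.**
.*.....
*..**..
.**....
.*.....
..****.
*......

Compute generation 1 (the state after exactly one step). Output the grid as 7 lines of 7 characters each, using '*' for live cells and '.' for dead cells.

Answer: .......
..**.*.
*..*...
****...
.*..*..
.****..
...**..

Derivation:
Simulating step by step:
Generation 0 (given above): 15 live cells
Generation 1: 17 live cells
(generation 1 grid is the final answer)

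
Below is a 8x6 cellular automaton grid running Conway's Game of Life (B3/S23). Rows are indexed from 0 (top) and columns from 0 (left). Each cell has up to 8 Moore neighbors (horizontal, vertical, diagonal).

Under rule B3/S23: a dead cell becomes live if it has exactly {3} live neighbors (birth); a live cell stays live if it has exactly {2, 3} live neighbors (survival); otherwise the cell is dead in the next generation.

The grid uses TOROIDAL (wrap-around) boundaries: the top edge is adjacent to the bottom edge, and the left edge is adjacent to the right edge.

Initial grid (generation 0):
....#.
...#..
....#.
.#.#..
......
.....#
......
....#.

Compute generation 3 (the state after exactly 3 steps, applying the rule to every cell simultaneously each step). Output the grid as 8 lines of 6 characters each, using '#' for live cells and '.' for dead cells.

Simulating step by step:
Generation 0 (given above): 7 live cells
Generation 1: 7 live cells
...##.
...##.
..###.
......
......
......
......
......
Generation 2: 6 live cells
...##.
.....#
..#.#.
...#..
......
......
......
......
Generation 3: 5 live cells
(generation 3 grid is the final answer)

Answer: ....#.
.....#
...##.
...#..
......
......
......
......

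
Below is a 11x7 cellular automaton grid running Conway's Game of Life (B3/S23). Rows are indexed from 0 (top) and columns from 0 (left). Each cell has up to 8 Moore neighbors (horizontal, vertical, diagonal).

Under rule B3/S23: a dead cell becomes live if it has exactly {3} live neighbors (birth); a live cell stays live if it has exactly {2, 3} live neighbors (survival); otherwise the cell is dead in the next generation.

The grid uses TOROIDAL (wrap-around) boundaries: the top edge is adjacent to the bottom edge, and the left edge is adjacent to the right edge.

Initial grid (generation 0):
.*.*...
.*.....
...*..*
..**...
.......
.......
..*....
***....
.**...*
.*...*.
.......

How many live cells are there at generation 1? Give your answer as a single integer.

Simulating step by step:
Generation 0 (given above): 16 live cells
Generation 1: 13 live cells
..*....
*......
...*...
..**...
.......
.......
..*....
*..*...
......*
***....
..*....
Population at generation 1: 13

Answer: 13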